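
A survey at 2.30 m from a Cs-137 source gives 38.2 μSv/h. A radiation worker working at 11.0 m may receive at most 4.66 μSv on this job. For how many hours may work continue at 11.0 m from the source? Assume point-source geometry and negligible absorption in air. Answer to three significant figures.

Applying the 1/r² law, rate at 11.0 m:
38.2 × (2.30/11.0)² = 38.2 × 0.04372 = 1.670 μSv/h.
Stay time = 4.66 μSv ÷ 1.670 μSv/h = 2.790 h.

2.79 h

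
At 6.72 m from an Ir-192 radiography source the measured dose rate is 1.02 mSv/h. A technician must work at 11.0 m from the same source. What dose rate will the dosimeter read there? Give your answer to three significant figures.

Applying the 1/r² law, scaling from 6.72 m to 11.0 m:
1.02 × (6.72/11.0)² = 1.02 × 0.3732 = 0.3807 mSv/h.

0.381 mSv/h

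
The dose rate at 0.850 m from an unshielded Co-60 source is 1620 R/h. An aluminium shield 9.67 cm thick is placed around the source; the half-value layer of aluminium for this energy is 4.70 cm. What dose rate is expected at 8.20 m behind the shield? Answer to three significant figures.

4.18 R/h

Distance alone: 1620 × (0.850/8.20)² = 1620 × 0.01075 = 17.41 R/h.
Shield: 9.67/4.70 = 2.057 half-value layers → attenuation 2^(−2.057) = 0.2403.
Combined: 17.41 × 0.2403 = 4.184 R/h.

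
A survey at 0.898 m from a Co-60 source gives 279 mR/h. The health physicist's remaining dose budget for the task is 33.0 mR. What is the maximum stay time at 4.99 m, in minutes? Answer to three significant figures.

219 min

Using I₁d₁² = I₂d₂², rate at 4.99 m:
279 × (0.898/4.99)² = 279 × 0.03239 = 9.037 mR/h.
Stay time = 33.0 mR ÷ 9.037 mR/h = 3.652 h = 219.1 min.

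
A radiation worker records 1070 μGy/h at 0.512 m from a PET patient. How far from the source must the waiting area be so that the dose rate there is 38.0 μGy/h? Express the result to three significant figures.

Since intensity falls as 1/r², d₂ = d₁·√(I₁/I₂).
I₁/I₂ = 1070/38.0 = 28.16, so d₂ = 0.512 × √28.16 = 2.717 m.

2.72 m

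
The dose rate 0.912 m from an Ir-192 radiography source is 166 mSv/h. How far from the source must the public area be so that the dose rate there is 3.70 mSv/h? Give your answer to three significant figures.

Using I₁d₁² = I₂d₂², d₂ = d₁·√(I₁/I₂).
I₁/I₂ = 166/3.70 = 44.86, so d₂ = 0.912 × √44.86 = 6.108 m.

6.11 m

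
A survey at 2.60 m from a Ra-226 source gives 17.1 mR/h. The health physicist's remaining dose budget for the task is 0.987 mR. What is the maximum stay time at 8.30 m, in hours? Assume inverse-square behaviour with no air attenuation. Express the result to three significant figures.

0.588 h

Since intensity falls as 1/r², rate at 8.30 m:
17.1 × (2.60/8.30)² = 17.1 × 0.09813 = 1.678 mR/h.
Stay time = 0.987 mR ÷ 1.678 mR/h = 0.5882 h.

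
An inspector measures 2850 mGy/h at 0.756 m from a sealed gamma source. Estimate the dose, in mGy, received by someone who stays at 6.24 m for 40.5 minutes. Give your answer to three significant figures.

28.2 mGy

Intensity scales as (d₁/d₂)², so rate at 6.24 m:
(0.756/6.24)² = 0.01468, so 2850 × 0.01468 = 41.84 mGy/h.
Dose = rate × time = 41.84 mGy/h × 0.6750 h = 28.24 mGy.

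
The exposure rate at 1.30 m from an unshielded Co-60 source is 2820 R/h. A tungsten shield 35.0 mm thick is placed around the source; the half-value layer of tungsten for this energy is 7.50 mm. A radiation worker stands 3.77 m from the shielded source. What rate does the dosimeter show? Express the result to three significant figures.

Distance alone: (1.30/3.77)² = 0.1189, so 2820 × 0.1189 = 335.3 R/h.
Shield: 35.0/7.50 = 4.667 half-value layers → attenuation 2^(−4.667) = 0.03936.
Combined: 335.3 × 0.03936 = 13.20 R/h.

13.2 R/h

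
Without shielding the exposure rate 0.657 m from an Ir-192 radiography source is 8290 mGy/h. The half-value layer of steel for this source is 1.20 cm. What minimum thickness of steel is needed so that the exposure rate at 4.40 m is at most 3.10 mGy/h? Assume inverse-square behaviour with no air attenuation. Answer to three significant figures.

At 4.40 m, distance alone gives 8290 × (0.657/4.40)² = 8290 × 0.02230 = 184.9 mGy/h.
Further attenuation needed: 184.9/3.10 = 59.65.
n = log₂(59.65) = 5.898 half-value layers.
Thickness = 5.898 × 1.20 cm = 7.078 cm.

7.08 cm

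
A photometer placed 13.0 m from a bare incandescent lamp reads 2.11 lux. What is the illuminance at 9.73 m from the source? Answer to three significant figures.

3.77 lux

Using I₁d₁² = I₂d₂², scaling from 13.0 m to 9.73 m:
2.11 × (13.0/9.73)² = 2.11 × 1.785 = 3.766 lux.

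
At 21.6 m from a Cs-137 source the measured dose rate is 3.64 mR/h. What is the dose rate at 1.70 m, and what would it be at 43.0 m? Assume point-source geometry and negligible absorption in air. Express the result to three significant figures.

588 mR/h; 0.918 mR/h

Since intensity falls as 1/r²,
At 1.70 m: (21.6/1.70)² = 161.4, so 3.64 × 161.4 = 587.5 mR/h
At 43.0 m: 587.5 × (1.70/43.0)² = 587.5 × 0.001563 = 0.9183 mR/h.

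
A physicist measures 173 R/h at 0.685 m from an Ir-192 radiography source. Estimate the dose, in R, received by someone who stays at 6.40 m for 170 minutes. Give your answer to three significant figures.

5.62 R

Intensity scales as (d₁/d₂)², so rate at 6.40 m:
(0.685/6.40)² = 0.01146, so 173 × 0.01146 = 1.983 R/h.
Dose = rate × time = 1.983 R/h × 2.833 h = 5.618 R.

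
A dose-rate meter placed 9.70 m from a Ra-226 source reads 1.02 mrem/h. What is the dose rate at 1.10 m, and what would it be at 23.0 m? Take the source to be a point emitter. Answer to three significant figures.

Since intensity falls as 1/r²,
At 1.10 m: 1.02 × (9.70/1.10)² = 1.02 × 77.76 = 79.32 mrem/h
At 23.0 m: 79.32 × (1.10/23.0)² = 79.32 × 0.002287 = 0.1814 mrem/h.

79.3 mrem/h; 0.181 mrem/h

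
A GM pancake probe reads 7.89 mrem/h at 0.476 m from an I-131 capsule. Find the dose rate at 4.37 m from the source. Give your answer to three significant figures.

By the inverse-square law, the rate at 4.37 m is
(0.476/4.37)² = 0.01186, so 7.89 × 0.01186 = 0.09358 mrem/h.

0.0936 mrem/h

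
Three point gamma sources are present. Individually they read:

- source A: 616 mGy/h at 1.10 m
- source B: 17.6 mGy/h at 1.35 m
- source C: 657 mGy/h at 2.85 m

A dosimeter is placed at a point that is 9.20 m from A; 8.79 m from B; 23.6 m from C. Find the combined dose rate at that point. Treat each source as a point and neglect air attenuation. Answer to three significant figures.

18.8 mGy/h

By superposition, sum each source's inverse-square contribution:
A: 616 × (1.10/9.20)² = 8.806 mGy/h
B: 17.6 × (1.35/8.79)² = 0.4151 mGy/h
C: 657 × (2.85/23.6)² = 9.581 mGy/h
Total = 8.806 + 0.4151 + 9.581 = 18.80 mGy/h.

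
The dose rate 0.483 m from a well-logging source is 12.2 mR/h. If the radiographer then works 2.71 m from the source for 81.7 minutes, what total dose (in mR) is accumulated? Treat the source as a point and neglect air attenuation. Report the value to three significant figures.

Since intensity falls as 1/r², rate at 2.71 m:
12.2 × (0.483/2.71)² = 12.2 × 0.03177 = 0.3876 mR/h.
Dose = rate × time = 0.3876 mR/h × 1.362 h = 0.5279 mR.

0.528 mR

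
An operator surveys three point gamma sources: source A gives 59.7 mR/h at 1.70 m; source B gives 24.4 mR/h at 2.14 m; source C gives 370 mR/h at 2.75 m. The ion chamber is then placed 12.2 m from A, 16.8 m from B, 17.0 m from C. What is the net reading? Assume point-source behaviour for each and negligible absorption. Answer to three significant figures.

11.2 mR/h

Each source contributes Iᵢ·(dᵢ/rᵢ)²; contributions add.
A: 59.7 × (1.70/12.2)² = 1.159 mR/h
B: 24.4 × (2.14/16.8)² = 0.3959 mR/h
C: 370 × (2.75/17.0)² = 9.682 mR/h
Total = 1.159 + 0.3959 + 9.682 = 11.24 mR/h.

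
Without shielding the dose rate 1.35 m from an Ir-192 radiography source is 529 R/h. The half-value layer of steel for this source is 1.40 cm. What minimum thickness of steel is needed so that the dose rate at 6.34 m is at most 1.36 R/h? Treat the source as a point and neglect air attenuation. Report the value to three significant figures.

At 6.34 m, distance alone gives (1.35/6.34)² = 0.04534, so 529 × 0.04534 = 23.98 R/h.
Further attenuation needed: 23.98/1.36 = 17.63.
n = log₂(17.63) = 4.140 half-value layers.
Thickness = 4.140 × 1.40 cm = 5.796 cm.

5.80 cm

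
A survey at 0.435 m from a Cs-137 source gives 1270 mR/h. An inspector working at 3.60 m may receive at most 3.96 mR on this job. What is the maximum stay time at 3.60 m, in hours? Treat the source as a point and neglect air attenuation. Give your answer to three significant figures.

0.214 h

Since intensity falls as 1/r², rate at 3.60 m:
(0.435/3.60)² = 0.01460, so 1270 × 0.01460 = 18.54 mR/h.
Stay time = 3.96 mR ÷ 18.54 mR/h = 0.2136 h.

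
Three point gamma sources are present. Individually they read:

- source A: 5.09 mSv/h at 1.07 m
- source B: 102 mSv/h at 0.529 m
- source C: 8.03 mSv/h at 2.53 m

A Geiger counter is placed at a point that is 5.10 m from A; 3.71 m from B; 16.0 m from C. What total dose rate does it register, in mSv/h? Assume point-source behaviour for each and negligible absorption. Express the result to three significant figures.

By superposition, sum each source's inverse-square contribution:
A: 5.09 × (1.07/5.10)² = 0.2241 mSv/h
B: 102 × (0.529/3.71)² = 2.074 mSv/h
C: 8.03 × (2.53/16.0)² = 0.2008 mSv/h
Total = 0.2241 + 2.074 + 0.2008 = 2.499 mSv/h.

2.50 mSv/h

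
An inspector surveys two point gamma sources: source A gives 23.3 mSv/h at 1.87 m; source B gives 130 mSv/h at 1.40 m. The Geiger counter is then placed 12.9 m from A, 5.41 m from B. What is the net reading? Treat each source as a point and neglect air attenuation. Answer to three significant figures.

9.20 mSv/h

By superposition, sum each source's inverse-square contribution:
A: 23.3 × (1.87/12.9)² = 0.4896 mSv/h
B: 130 × (1.40/5.41)² = 8.706 mSv/h
Total = 0.4896 + 8.706 = 9.196 mSv/h.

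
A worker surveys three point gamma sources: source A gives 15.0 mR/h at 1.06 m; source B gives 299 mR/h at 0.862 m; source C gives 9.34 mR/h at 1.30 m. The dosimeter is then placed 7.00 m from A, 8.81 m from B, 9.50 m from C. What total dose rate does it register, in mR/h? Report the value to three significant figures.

By superposition, sum each source's inverse-square contribution:
A: 15.0 × (1.06/7.00)² = 0.3440 mR/h
B: 299 × (0.862/8.81)² = 2.862 mR/h
C: 9.34 × (1.30/9.50)² = 0.1749 mR/h
Total = 0.3440 + 2.862 + 0.1749 = 3.381 mR/h.

3.38 mR/h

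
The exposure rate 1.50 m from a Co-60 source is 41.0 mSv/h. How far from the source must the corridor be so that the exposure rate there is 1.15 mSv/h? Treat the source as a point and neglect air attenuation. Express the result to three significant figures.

By the inverse-square law, d₂ = d₁·√(I₁/I₂).
I₁/I₂ = 41.0/1.15 = 35.65, so d₂ = 1.50 × √35.65 = 8.956 m.

8.96 m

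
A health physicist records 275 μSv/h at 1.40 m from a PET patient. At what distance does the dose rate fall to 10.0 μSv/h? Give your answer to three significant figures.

Applying the 1/r² law, d₂ = d₁·√(I₁/I₂).
I₁/I₂ = 275/10.0 = 27.50, so d₂ = 1.40 × √27.50 = 7.342 m.

7.34 m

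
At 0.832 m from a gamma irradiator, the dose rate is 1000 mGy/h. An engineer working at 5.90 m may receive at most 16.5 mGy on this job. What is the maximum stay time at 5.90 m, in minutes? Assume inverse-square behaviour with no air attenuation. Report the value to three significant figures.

49.8 min

Using I₁d₁² = I₂d₂², rate at 5.90 m:
1000 × (0.832/5.90)² = 1000 × 0.01989 = 19.89 mGy/h.
Stay time = 16.5 mGy ÷ 19.89 mGy/h = 0.8296 h = 49.78 min.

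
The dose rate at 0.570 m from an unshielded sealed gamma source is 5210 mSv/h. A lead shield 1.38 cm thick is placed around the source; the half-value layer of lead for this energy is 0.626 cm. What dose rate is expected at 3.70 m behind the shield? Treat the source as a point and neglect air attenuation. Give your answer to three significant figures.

Distance alone: (0.570/3.70)² = 0.02373, so 5210 × 0.02373 = 123.6 mSv/h.
Shield: 1.38/0.626 = 2.204 half-value layers → attenuation 2^(−2.204) = 0.2170.
Combined: 123.6 × 0.2170 = 26.82 mSv/h.

26.8 mSv/h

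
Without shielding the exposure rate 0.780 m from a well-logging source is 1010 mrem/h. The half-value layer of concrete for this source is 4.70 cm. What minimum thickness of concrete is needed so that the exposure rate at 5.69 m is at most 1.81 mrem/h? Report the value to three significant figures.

15.9 cm

At 5.69 m, distance alone gives 1010 × (0.780/5.69)² = 1010 × 0.01879 = 18.98 mrem/h.
Further attenuation needed: 18.98/1.81 = 10.49.
n = log₂(10.49) = 3.391 half-value layers.
Thickness = 3.391 × 4.70 cm = 15.94 cm.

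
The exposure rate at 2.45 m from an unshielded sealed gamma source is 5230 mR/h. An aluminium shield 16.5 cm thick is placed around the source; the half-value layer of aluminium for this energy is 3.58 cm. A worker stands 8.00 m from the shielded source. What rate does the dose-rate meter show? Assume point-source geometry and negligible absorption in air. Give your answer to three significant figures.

20.1 mR/h

Distance alone: (2.45/8.00)² = 0.09379, so 5230 × 0.09379 = 490.5 mR/h.
Shield: 16.5/3.58 = 4.609 half-value layers → attenuation 2^(−4.609) = 0.04098.
Combined: 490.5 × 0.04098 = 20.10 mR/h.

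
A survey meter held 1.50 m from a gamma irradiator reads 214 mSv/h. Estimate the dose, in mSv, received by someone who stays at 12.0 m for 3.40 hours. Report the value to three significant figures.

11.4 mSv

Using I₁d₁² = I₂d₂², rate at 12.0 m:
(1.50/12.0)² = 0.01562, so 214 × 0.01562 = 3.343 mSv/h.
Dose = rate × time = 3.343 mSv/h × 3.400 h = 11.37 mSv.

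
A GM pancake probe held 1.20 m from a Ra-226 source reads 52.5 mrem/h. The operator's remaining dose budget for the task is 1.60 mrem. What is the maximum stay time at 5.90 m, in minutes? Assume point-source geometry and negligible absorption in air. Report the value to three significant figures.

44.2 min

Intensity scales as (d₁/d₂)², so rate at 5.90 m:
52.5 × (1.20/5.90)² = 52.5 × 0.04137 = 2.172 mrem/h.
Stay time = 1.60 mrem ÷ 2.172 mrem/h = 0.7366 h = 44.20 min.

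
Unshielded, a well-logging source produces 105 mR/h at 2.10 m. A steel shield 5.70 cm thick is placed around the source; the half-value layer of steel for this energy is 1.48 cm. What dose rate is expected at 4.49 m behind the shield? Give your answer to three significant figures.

Distance alone: (2.10/4.49)² = 0.2187, so 105 × 0.2187 = 22.96 mR/h.
Shield: 5.70/1.48 = 3.851 half-value layers → attenuation 2^(−3.851) = 0.06930.
Combined: 22.96 × 0.06930 = 1.591 mR/h.

1.59 mR/h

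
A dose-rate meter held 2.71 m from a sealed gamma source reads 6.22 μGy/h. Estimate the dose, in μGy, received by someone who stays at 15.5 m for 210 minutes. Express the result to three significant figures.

Using I₁d₁² = I₂d₂², rate at 15.5 m:
(2.71/15.5)² = 0.03057, so 6.22 × 0.03057 = 0.1901 μGy/h.
Dose = rate × time = 0.1901 μGy/h × 3.500 h = 0.6653 μGy.

0.665 μGy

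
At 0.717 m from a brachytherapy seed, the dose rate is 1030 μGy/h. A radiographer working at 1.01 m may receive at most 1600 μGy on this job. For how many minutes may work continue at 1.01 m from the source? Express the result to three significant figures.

185 min

Intensity scales as (d₁/d₂)², so rate at 1.01 m:
1030 × (0.717/1.01)² = 1030 × 0.5040 = 519.1 μGy/h.
Stay time = 1600 μGy ÷ 519.1 μGy/h = 3.082 h = 184.9 min.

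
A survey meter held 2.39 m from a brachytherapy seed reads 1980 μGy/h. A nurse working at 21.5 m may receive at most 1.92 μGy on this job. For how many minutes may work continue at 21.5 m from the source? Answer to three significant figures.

Using I₁d₁² = I₂d₂², rate at 21.5 m:
1980 × (2.39/21.5)² = 1980 × 0.01236 = 24.47 μGy/h.
Stay time = 1.92 μGy ÷ 24.47 μGy/h = 0.07846 h = 4.708 min.

4.71 min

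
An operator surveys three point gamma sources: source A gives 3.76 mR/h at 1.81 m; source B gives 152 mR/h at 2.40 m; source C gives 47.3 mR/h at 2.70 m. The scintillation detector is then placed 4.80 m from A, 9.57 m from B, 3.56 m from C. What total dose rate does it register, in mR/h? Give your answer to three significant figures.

By superposition, sum each source's inverse-square contribution:
A: 3.76 × (1.81/4.80)² = 0.5346 mR/h
B: 152 × (2.40/9.57)² = 9.560 mR/h
C: 47.3 × (2.70/3.56)² = 27.21 mR/h
Total = 0.5346 + 9.560 + 27.21 = 37.30 mR/h.

37.3 mR/h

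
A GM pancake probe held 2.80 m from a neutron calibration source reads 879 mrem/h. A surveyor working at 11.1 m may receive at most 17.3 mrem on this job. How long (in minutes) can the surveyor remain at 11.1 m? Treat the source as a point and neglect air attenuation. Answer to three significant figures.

18.6 min

Using I₁d₁² = I₂d₂², rate at 11.1 m:
(2.80/11.1)² = 0.06363, so 879 × 0.06363 = 55.93 mrem/h.
Stay time = 17.3 mrem ÷ 55.93 mrem/h = 0.3093 h = 18.56 min.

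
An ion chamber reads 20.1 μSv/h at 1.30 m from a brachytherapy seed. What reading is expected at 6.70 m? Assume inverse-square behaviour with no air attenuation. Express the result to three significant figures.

0.757 μSv/h

By the inverse-square law, the rate at 6.70 m is
20.1 × (1.30/6.70)² = 20.1 × 0.03765 = 0.7568 μSv/h.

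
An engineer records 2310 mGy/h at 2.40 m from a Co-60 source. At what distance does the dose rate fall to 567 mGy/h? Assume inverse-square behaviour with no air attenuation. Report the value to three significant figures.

Applying the 1/r² law, d₂ = d₁·√(I₁/I₂).
I₁/I₂ = 2310/567 = 4.074, so d₂ = 2.40 × √4.074 = 4.844 m.

4.84 m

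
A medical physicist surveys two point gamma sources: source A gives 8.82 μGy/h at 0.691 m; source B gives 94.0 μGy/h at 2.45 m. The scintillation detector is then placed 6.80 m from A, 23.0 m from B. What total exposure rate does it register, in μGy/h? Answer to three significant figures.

Each source contributes Iᵢ·(dᵢ/rᵢ)²; contributions add.
A: 8.82 × (0.691/6.80)² = 0.09108 μGy/h
B: 94.0 × (2.45/23.0)² = 1.067 μGy/h
Total = 0.09108 + 1.067 = 1.158 μGy/h.

1.16 μGy/h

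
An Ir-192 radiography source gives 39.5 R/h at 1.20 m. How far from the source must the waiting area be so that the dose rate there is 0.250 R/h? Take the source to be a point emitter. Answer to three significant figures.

15.1 m

Intensity scales as (d₁/d₂)², so d₂ = d₁·√(I₁/I₂).
I₁/I₂ = 39.5/0.250 = 158.0, so d₂ = 1.20 × √158.0 = 15.08 m.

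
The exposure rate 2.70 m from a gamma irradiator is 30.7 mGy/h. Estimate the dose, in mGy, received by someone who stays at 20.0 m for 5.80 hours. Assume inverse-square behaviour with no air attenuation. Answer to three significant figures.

3.25 mGy

By the inverse-square law, rate at 20.0 m:
30.7 × (2.70/20.0)² = 30.7 × 0.01823 = 0.5597 mGy/h.
Dose = rate × time = 0.5597 mGy/h × 5.800 h = 3.246 mGy.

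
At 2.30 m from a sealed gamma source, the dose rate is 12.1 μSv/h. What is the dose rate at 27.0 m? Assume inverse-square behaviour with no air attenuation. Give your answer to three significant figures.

Using I₁d₁² = I₂d₂², the rate at 27.0 m is
(2.30/27.0)² = 0.007257, so 12.1 × 0.007257 = 0.08781 μSv/h.

0.0878 μSv/h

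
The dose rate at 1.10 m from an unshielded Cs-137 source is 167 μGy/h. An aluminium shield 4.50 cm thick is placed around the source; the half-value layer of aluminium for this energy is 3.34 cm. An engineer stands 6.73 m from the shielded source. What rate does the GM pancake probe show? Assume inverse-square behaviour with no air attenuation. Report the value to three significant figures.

Distance alone: 167 × (1.10/6.73)² = 167 × 0.02672 = 4.462 μGy/h.
Shield: 4.50/3.34 = 1.347 half-value layers → attenuation 2^(−1.347) = 0.3931.
Combined: 4.462 × 0.3931 = 1.754 μGy/h.

1.75 μGy/h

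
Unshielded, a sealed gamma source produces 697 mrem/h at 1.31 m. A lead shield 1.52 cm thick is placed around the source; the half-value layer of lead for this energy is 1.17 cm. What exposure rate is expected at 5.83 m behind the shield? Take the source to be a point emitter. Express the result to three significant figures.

Distance alone: (1.31/5.83)² = 0.05049, so 697 × 0.05049 = 35.19 mrem/h.
Shield: 1.52/1.17 = 1.299 half-value layers → attenuation 2^(−1.299) = 0.4064.
Combined: 35.19 × 0.4064 = 14.30 mrem/h.

14.3 mrem/h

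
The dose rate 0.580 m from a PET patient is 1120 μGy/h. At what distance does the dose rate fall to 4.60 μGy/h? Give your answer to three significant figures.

Intensity scales as (d₁/d₂)², so d₂ = d₁·√(I₁/I₂).
I₁/I₂ = 1120/4.60 = 243.5, so d₂ = 0.580 × √243.5 = 9.051 m.

9.05 m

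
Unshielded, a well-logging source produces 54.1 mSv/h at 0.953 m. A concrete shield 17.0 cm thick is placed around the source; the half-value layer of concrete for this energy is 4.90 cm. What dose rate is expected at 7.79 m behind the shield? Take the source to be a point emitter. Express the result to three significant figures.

0.0731 mSv/h

Distance alone: 54.1 × (0.953/7.79)² = 54.1 × 0.01497 = 0.8099 mSv/h.
Shield: 17.0/4.90 = 3.469 half-value layers → attenuation 2^(−3.469) = 0.09031.
Combined: 0.8099 × 0.09031 = 0.07314 mSv/h.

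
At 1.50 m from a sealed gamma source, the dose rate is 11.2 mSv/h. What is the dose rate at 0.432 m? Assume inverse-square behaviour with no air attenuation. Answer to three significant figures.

Since intensity falls as 1/r², the rate at 0.432 m is
11.2 × (1.50/0.432)² = 11.2 × 12.06 = 135.1 mSv/h.

135 mSv/h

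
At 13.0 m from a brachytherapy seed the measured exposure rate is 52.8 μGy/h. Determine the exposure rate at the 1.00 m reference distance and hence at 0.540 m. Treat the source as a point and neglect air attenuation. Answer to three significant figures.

Intensity scales as (d₁/d₂)², so
At 1.00 m: (13.0/1.00)² = 169.0, so 52.8 × 169.0 = 8923 μGy/h
At 0.540 m: (1.00/0.540)² = 3.429, so 8923 × 3.429 = 30600 μGy/h.

8920 μGy/h; 30600 μGy/h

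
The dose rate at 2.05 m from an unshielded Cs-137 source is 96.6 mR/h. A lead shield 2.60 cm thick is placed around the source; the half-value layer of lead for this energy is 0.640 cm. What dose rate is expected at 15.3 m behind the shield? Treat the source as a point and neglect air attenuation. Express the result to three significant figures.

Distance alone: 96.6 × (2.05/15.3)² = 96.6 × 0.01795 = 1.734 mR/h.
Shield: 2.60/0.640 = 4.062 half-value layers → attenuation 2^(−4.062) = 0.05987.
Combined: 1.734 × 0.05987 = 0.1038 mR/h.

0.104 mR/h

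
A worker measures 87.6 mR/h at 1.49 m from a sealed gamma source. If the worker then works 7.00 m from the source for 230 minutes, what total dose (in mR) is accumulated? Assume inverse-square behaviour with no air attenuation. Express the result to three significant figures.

15.2 mR

Since intensity falls as 1/r², rate at 7.00 m:
87.6 × (1.49/7.00)² = 87.6 × 0.04531 = 3.969 mR/h.
Dose = rate × time = 3.969 mR/h × 3.833 h = 15.21 mR.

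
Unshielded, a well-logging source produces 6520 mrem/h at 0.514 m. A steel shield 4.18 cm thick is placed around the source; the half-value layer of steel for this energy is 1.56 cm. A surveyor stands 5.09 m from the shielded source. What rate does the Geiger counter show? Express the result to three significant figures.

Distance alone: 6520 × (0.514/5.09)² = 6520 × 0.01020 = 66.50 mrem/h.
Shield: 4.18/1.56 = 2.679 half-value layers → attenuation 2^(−2.679) = 0.1561.
Combined: 66.50 × 0.1561 = 10.38 mrem/h.

10.4 mrem/h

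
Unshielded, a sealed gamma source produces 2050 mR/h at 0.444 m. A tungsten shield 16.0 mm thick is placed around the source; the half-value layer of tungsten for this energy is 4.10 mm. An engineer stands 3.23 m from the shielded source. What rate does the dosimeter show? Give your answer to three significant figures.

Distance alone: 2050 × (0.444/3.23)² = 2050 × 0.01890 = 38.74 mR/h.
Shield: 16.0/4.10 = 3.902 half-value layers → attenuation 2^(−3.902) = 0.06689.
Combined: 38.74 × 0.06689 = 2.591 mR/h.

2.59 mR/h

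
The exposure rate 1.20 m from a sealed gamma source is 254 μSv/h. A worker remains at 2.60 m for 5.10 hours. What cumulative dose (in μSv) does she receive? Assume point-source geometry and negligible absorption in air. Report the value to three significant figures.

276 μSv

By the inverse-square law, rate at 2.60 m:
(1.20/2.60)² = 0.2130, so 254 × 0.2130 = 54.10 μSv/h.
Dose = rate × time = 54.10 μSv/h × 5.100 h = 275.9 μSv.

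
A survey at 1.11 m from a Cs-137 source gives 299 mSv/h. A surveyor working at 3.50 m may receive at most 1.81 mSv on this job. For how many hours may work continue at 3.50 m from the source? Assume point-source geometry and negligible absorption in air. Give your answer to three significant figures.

0.0602 h

By the inverse-square law, rate at 3.50 m:
299 × (1.11/3.50)² = 299 × 0.1006 = 30.08 mSv/h.
Stay time = 1.81 mSv ÷ 30.08 mSv/h = 0.06017 h.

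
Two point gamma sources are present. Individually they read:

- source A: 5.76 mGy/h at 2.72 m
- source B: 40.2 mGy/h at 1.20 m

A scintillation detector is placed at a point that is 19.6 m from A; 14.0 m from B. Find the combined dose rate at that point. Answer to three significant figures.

0.406 mGy/h

Each source contributes Iᵢ·(dᵢ/rᵢ)²; contributions add.
A: 5.76 × (2.72/19.6)² = 0.1109 mGy/h
B: 40.2 × (1.20/14.0)² = 0.2953 mGy/h
Total = 0.1109 + 0.2953 = 0.4062 mGy/h.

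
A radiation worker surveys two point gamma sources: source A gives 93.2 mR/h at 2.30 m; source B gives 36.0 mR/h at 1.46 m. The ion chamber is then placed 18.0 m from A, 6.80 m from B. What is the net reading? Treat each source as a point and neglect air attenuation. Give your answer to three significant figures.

3.18 mR/h

Each source contributes Iᵢ·(dᵢ/rᵢ)²; contributions add.
A: 93.2 × (2.30/18.0)² = 1.522 mR/h
B: 36.0 × (1.46/6.80)² = 1.660 mR/h
Total = 1.522 + 1.660 = 3.182 mR/h.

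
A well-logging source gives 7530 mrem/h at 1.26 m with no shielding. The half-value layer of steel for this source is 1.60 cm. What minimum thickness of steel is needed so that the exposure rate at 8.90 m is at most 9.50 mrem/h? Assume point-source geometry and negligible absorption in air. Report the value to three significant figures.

6.38 cm

At 8.90 m, distance alone gives 7530 × (1.26/8.90)² = 7530 × 0.02004 = 150.9 mrem/h.
Further attenuation needed: 150.9/9.50 = 15.88.
n = log₂(15.88) = 3.989 half-value layers.
Thickness = 3.989 × 1.60 cm = 6.382 cm.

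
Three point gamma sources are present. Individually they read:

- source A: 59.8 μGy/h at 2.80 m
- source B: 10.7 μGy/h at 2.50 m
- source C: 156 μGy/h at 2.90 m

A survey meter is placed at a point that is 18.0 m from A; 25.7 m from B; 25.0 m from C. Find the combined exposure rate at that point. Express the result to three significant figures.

Each source contributes Iᵢ·(dᵢ/rᵢ)²; contributions add.
A: 59.8 × (2.80/18.0)² = 1.447 μGy/h
B: 10.7 × (2.50/25.7)² = 0.1013 μGy/h
C: 156 × (2.90/25.0)² = 2.099 μGy/h
Total = 1.447 + 0.1013 + 2.099 = 3.647 μGy/h.

3.65 μGy/h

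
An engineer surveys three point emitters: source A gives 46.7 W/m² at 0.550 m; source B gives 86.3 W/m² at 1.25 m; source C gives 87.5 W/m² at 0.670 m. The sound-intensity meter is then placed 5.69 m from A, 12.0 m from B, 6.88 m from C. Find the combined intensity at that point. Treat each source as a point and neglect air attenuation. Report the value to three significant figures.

By superposition, sum each source's inverse-square contribution:
A: 46.7 × (0.550/5.69)² = 0.4363 W/m²
B: 86.3 × (1.25/12.0)² = 0.9364 W/m²
C: 87.5 × (0.670/6.88)² = 0.8298 W/m²
Total = 0.4363 + 0.9364 + 0.8298 = 2.203 W/m².

2.20 W/m²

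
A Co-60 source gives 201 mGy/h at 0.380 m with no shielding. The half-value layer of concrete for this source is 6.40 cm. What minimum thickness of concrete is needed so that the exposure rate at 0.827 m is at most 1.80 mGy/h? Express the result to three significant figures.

At 0.827 m, distance alone gives (0.380/0.827)² = 0.2111, so 201 × 0.2111 = 42.43 mGy/h.
Further attenuation needed: 42.43/1.80 = 23.57.
n = log₂(23.57) = 4.559 half-value layers.
Thickness = 4.559 × 6.40 cm = 29.18 cm.

29.2 cm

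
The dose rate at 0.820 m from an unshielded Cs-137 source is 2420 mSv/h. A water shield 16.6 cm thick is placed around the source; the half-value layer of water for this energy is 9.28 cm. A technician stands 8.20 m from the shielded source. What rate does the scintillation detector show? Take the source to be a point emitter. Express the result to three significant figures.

7.00 mSv/h

Distance alone: 2420 × (0.820/8.20)² = 2420 × 0.01000 = 24.20 mSv/h.
Shield: 16.6/9.28 = 1.789 half-value layers → attenuation 2^(−1.789) = 0.2894.
Combined: 24.20 × 0.2894 = 7.003 mSv/h.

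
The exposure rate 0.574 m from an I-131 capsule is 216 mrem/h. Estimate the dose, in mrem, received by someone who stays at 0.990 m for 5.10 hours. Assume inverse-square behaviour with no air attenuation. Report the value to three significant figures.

370 mrem

Applying the 1/r² law, rate at 0.990 m:
216 × (0.574/0.990)² = 216 × 0.3362 = 72.62 mrem/h.
Dose = rate × time = 72.62 mrem/h × 5.100 h = 370.4 mrem.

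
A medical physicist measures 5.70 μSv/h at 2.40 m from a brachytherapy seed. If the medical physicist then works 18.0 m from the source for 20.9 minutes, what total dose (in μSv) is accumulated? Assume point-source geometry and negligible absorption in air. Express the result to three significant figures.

0.0353 μSv

Since intensity falls as 1/r², rate at 18.0 m:
(2.40/18.0)² = 0.01778, so 5.70 × 0.01778 = 0.1013 μSv/h.
Dose = rate × time = 0.1013 μSv/h × 0.3483 h = 0.03528 μSv.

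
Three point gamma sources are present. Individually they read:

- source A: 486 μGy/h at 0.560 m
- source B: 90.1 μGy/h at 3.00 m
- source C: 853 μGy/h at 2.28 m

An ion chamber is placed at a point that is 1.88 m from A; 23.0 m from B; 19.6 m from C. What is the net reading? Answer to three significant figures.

Each source contributes Iᵢ·(dᵢ/rᵢ)²; contributions add.
A: 486 × (0.560/1.88)² = 43.12 μGy/h
B: 90.1 × (3.00/23.0)² = 1.533 μGy/h
C: 853 × (2.28/19.6)² = 11.54 μGy/h
Total = 43.12 + 1.533 + 11.54 = 56.19 μGy/h.

56.2 μGy/h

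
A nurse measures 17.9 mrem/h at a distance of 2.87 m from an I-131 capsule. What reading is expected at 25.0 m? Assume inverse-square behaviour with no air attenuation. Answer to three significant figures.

0.236 mrem/h

By the inverse-square law, the rate at 25.0 m is
(2.87/25.0)² = 0.01318, so 17.9 × 0.01318 = 0.2359 mrem/h.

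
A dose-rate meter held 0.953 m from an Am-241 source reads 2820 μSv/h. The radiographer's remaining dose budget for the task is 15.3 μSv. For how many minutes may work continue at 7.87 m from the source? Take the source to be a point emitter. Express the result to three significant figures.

22.2 min

Applying the 1/r² law, rate at 7.87 m:
2820 × (0.953/7.87)² = 2820 × 0.01466 = 41.34 μSv/h.
Stay time = 15.3 μSv ÷ 41.34 μSv/h = 0.3701 h = 22.21 min.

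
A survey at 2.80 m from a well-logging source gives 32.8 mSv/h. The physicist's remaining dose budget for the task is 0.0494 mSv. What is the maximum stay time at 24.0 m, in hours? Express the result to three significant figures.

0.111 h

Intensity scales as (d₁/d₂)², so rate at 24.0 m:
(2.80/24.0)² = 0.01361, so 32.8 × 0.01361 = 0.4464 mSv/h.
Stay time = 0.0494 mSv ÷ 0.4464 mSv/h = 0.1107 h.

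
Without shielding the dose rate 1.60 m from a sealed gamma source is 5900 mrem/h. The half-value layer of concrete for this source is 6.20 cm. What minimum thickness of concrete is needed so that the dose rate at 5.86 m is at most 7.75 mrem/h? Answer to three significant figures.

At 5.86 m, distance alone gives 5900 × (1.60/5.86)² = 5900 × 0.07455 = 439.8 mrem/h.
Further attenuation needed: 439.8/7.75 = 56.75.
n = log₂(56.75) = 5.827 half-value layers.
Thickness = 5.827 × 6.20 cm = 36.13 cm.

36.1 cm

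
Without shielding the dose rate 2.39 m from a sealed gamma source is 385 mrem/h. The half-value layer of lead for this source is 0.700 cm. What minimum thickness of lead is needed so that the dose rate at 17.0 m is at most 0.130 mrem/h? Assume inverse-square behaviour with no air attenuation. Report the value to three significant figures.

4.11 cm

At 17.0 m, distance alone gives 385 × (2.39/17.0)² = 385 × 0.01977 = 7.611 mrem/h.
Further attenuation needed: 7.611/0.130 = 58.55.
n = log₂(58.55) = 5.872 half-value layers.
Thickness = 5.872 × 0.700 cm = 4.110 cm.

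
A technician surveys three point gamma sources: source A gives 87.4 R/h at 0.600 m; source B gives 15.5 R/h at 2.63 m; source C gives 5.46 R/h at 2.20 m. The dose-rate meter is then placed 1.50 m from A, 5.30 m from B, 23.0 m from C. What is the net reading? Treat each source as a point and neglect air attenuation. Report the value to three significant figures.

17.9 R/h

By superposition, sum each source's inverse-square contribution:
A: 87.4 × (0.600/1.50)² = 13.98 R/h
B: 15.5 × (2.63/5.30)² = 3.817 R/h
C: 5.46 × (2.20/23.0)² = 0.04996 R/h
Total = 13.98 + 3.817 + 0.04996 = 17.85 R/h.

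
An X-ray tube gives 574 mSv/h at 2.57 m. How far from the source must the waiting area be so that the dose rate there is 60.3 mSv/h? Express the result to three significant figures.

7.93 m

Intensity scales as (d₁/d₂)², so d₂ = d₁·√(I₁/I₂).
I₁/I₂ = 574/60.3 = 9.519, so d₂ = 2.57 × √9.519 = 7.929 m.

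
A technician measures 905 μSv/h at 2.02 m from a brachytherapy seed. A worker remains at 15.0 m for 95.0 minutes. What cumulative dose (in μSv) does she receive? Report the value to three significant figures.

Applying the 1/r² law, rate at 15.0 m:
905 × (2.02/15.0)² = 905 × 0.01814 = 16.42 μSv/h.
Dose = rate × time = 16.42 μSv/h × 1.583 h = 25.99 μSv.

26.0 μSv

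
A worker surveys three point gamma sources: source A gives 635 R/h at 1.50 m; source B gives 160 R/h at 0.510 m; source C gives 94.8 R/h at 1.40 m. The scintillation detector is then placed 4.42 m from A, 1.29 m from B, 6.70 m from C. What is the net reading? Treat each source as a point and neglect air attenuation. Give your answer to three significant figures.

102 R/h

By superposition, sum each source's inverse-square contribution:
A: 635 × (1.50/4.42)² = 73.13 R/h
B: 160 × (0.510/1.29)² = 25.01 R/h
C: 94.8 × (1.40/6.70)² = 4.139 R/h
Total = 73.13 + 25.01 + 4.139 = 102.3 R/h.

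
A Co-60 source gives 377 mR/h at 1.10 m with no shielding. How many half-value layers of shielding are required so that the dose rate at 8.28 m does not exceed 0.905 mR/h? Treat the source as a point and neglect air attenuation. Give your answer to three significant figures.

At 8.28 m, distance alone gives (1.10/8.28)² = 0.01765, so 377 × 0.01765 = 6.654 mR/h.
Further attenuation needed: 6.654/0.905 = 7.352.
n = log₂(7.352) = 2.878 half-value layers.

2.88 half-value layers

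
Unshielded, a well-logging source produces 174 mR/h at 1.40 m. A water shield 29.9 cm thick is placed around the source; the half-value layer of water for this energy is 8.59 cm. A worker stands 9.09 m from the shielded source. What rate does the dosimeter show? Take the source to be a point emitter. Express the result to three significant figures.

0.370 mR/h

Distance alone: 174 × (1.40/9.09)² = 174 × 0.02372 = 4.127 mR/h.
Shield: 29.9/8.59 = 3.481 half-value layers → attenuation 2^(−3.481) = 0.08956.
Combined: 4.127 × 0.08956 = 0.3696 mR/h.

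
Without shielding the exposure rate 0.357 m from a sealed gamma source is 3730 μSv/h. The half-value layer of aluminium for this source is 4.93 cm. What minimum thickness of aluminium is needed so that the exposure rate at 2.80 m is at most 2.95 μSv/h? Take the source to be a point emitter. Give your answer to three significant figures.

21.5 cm

At 2.80 m, distance alone gives (0.357/2.80)² = 0.01626, so 3730 × 0.01626 = 60.65 μSv/h.
Further attenuation needed: 60.65/2.95 = 20.56.
n = log₂(20.56) = 4.362 half-value layers.
Thickness = 4.362 × 4.93 cm = 21.50 cm.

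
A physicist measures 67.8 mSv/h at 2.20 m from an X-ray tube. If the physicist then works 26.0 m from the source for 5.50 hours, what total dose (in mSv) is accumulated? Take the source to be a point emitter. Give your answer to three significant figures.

2.67 mSv

Intensity scales as (d₁/d₂)², so rate at 26.0 m:
(2.20/26.0)² = 0.007160, so 67.8 × 0.007160 = 0.4854 mSv/h.
Dose = rate × time = 0.4854 mSv/h × 5.500 h = 2.670 mSv.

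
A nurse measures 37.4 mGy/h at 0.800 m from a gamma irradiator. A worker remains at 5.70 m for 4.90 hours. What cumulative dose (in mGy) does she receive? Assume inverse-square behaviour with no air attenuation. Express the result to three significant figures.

Intensity scales as (d₁/d₂)², so rate at 5.70 m:
37.4 × (0.800/5.70)² = 37.4 × 0.01970 = 0.7368 mGy/h.
Dose = rate × time = 0.7368 mGy/h × 4.900 h = 3.610 mGy.

3.61 mGy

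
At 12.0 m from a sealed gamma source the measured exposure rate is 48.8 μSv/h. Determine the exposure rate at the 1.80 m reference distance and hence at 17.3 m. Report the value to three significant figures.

Intensity scales as (d₁/d₂)², so
At 1.80 m: 48.8 × (12.0/1.80)² = 48.8 × 44.44 = 2169 μSv/h
At 17.3 m: (1.80/17.3)² = 0.01083, so 2169 × 0.01083 = 23.49 μSv/h.

2170 μSv/h; 23.5 μSv/h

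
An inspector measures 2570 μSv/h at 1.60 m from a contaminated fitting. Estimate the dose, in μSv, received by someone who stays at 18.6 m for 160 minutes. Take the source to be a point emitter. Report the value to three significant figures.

Applying the 1/r² law, rate at 18.6 m:
2570 × (1.60/18.6)² = 2570 × 0.007400 = 19.02 μSv/h.
Dose = rate × time = 19.02 μSv/h × 2.667 h = 50.73 μSv.

50.7 μSv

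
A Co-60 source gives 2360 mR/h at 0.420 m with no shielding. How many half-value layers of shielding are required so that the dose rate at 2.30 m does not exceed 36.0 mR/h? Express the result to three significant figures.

At 2.30 m, distance alone gives (0.420/2.30)² = 0.03335, so 2360 × 0.03335 = 78.71 mR/h.
Further attenuation needed: 78.71/36.0 = 2.186.
n = log₂(2.186) = 1.128 half-value layers.

1.13 half-value layers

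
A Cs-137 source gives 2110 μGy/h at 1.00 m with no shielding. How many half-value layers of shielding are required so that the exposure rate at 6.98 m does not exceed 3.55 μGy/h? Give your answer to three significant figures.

At 6.98 m, distance alone gives (1.00/6.98)² = 0.02053, so 2110 × 0.02053 = 43.32 μGy/h.
Further attenuation needed: 43.32/3.55 = 12.20.
n = log₂(12.20) = 3.609 half-value layers.

3.61 half-value layers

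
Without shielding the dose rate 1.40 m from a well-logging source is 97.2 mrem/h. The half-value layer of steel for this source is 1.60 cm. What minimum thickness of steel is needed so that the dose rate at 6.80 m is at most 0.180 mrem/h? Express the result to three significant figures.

At 6.80 m, distance alone gives 97.2 × (1.40/6.80)² = 97.2 × 0.04239 = 4.120 mrem/h.
Further attenuation needed: 4.120/0.180 = 22.89.
n = log₂(22.89) = 4.517 half-value layers.
Thickness = 4.517 × 1.60 cm = 7.227 cm.

7.23 cm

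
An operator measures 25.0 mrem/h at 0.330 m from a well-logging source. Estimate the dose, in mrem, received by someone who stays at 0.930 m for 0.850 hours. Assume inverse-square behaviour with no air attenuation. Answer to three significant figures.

2.68 mrem

Intensity scales as (d₁/d₂)², so rate at 0.930 m:
25.0 × (0.330/0.930)² = 25.0 × 0.1259 = 3.148 mrem/h.
Dose = rate × time = 3.148 mrem/h × 0.8500 h = 2.676 mrem.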